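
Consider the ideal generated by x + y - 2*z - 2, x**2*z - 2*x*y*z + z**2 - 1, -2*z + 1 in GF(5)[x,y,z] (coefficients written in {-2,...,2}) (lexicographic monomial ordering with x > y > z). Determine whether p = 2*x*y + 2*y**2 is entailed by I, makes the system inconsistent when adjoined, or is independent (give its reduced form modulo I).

First compute the reduced Gröbner basis of I by Buchberger's algorithm.
f_1 = x + y - 2*z - 2, LT = x.
f_2 = x**2*z - 2*x*y*z + z**2 - 1, LT = x**2*z.
f_3 = -2*z + 1, LT = z.

S(f_1,f_2): lcm = x**2*z. S = -2*x*y*z - 2*x*z**2 - 2*x*z - z**2 + 1.
  leading term x*y*z: subtract (-2*y*z)·f_1 from -2*x*y*z - 2*x*z**2 - 2*x*z - z**2 + 1 → -2*x*z**2 - 2*x*z + 2*y**2*z + y*z**2 + y*z - z**2 + 1
  leading term x*z**2: subtract (-2*z**2)·f_1 from -2*x*z**2 - 2*x*z + 2*y**2*z + y*z**2 + y*z - z**2 + 1 → -2*x*z + 2*y**2*z - 2*y*z**2 + y*z + z**3 + 1
  leading term x*z: subtract (-2*z)·f_1 from -2*x*z + 2*y**2*z - 2*y*z**2 + y*z + z**3 + 1 → 2*y**2*z - 2*y*z**2 - 2*y*z + z**3 + z**2 + z + 1
  leading term y**2*z: subtract (-y**2)·f_3 from 2*y**2*z - 2*y*z**2 - 2*y*z + z**3 + z**2 + z + 1 → y**2 - 2*y*z**2 - 2*y*z + z**3 + z**2 + z + 1
  leading term y**2: no divisor's leading term divides it; move y**2 to the remainder.
  leading term y*z**2: subtract (y*z)·f_3 from -2*y*z**2 - 2*y*z + z**3 + z**2 + z + 1 → 2*y*z + z**3 + z**2 + z + 1
  leading term y*z: subtract (-y)·f_3 from 2*y*z + z**3 + z**2 + z + 1 → y + z**3 + z**2 + z + 1
  leading term y: no divisor's leading term divides it; move y to the remainder.
  leading term z**3: subtract (2*z**2)·f_3 from z**3 + z**2 + z + 1 → -z**2 + z + 1
  leading term z**2: subtract (-2*z)·f_3 from -z**2 + z + 1 → -2*z + 1
  leading term z: subtract (1)·f_3 from -2*z + 1 → 0
  remainder y**2 + y ≠ 0; add h_4 = y**2 + y to the basis.

The other S-polynomials (S(f_1,f_3), S(f_2,f_3), S(f_1,h_4), S(f_2,h_4), S(f_3,h_4)) all reduce to 0 modulo the current basis, so we have a Gröbner basis.
Inter-reduce: drop elements whose leading term is divisible by another's, tail-reduce, and make monic.
Reduced Gröbner basis: {x + y + 2, y**2 + y, z + 2}.
Label its elements g_1 = x + y + 2, g_2 = y**2 + y, g_3 = z + 2.

Reduce p = 2*x*y + 2*y**2 modulo G:
  leading term x*y: subtract (2*y)·g_1 from 2*x*y + 2*y**2 → y
  leading term y: no divisor's leading term divides it; move y to the remainder.
  normal form = y.
The normal form is nonzero, so p ∉ I. Since p minus its normal form lies in I, I + (p) = I + (r) where r = y; decide whether this ideal is the whole ring.
Run Buchberger on G together with r (pairs among the g_i already reduce to 0 since G is a Gröbner basis):
g_1 = x + y + 2, LT = x.
g_2 = y**2 + y, LT = y**2.
g_3 = z + 2, LT = z.
r = y, LT = y.

The S-polynomials (S(g_1,g_2), S(g_1,g_3), S(g_1,r), S(g_2,g_3), S(g_2,r), S(g_3,r)) all reduce to 0 modulo the current basis, so we have a Gröbner basis.
Inter-reduce: drop elements whose leading term is divisible by another's, tail-reduce, and make monic.
Reduced Gröbner basis: {x + 2, y, z + 2}.
The reduced Gröbner basis of I + (p) is {x + 2, y, z + 2} ≠ {1}, a proper ideal, so the enlarged system stays consistent: p is independent of I, with normal form y.

2*x*y + 2*y**2 is independent of I; its normal form modulo I is y.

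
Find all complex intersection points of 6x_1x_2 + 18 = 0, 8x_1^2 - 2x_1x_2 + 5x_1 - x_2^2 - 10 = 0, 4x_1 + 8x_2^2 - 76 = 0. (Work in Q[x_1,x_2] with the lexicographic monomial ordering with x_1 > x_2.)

{(1, -3)}

Compute a lex Gröbner basis by Buchberger's algorithm.
f_1 = 6x_1x_2 + 18, LT = x_1x_2.
f_2 = 8x_1^2 - 2x_1x_2 + 5x_1 - x_2^2 - 10, LT = x_1^2.
f_3 = 4x_1 + 8x_2^2 - 76, LT = x_1.

S(f_1,f_2): lcm = x_1^2x_2. S = 1/4x_1x_2^2 - 5/8x_1x_2 + 3x_1 + 1/8x_2^3 + 5/4x_2.
  reduce S modulo (f_1, f_2, f_3):
  remainder 1/8x_2^3 - 6x_2^2 + 1/2x_2 + 471/8 ≠ 0; add h_4 = 1/8x_2^3 - 6x_2^2 + 1/2x_2 + 471/8 to the basis.

S(f_1,f_3): lcm = x_1x_2. S = -2x_2^3 + 19x_2 + 3.
  reduce S modulo (f_1, f_2, f_3, h_4):
  remainder -96x_2^2 + 27x_2 + 945 ≠ 0; add h_5 = -96x_2^2 + 27x_2 + 945 to the basis.

S(f_2,f_3): lcm = x_1^2. S = -2x_1x_2^2 - 1/4x_1x_2 + 157/8x_1 - 1/8x_2^2 - 5/4.
  reduce S modulo (f_1, f_2, f_3, h_4, h_5):
  remainder -1299/256x_2 - 3897/256 ≠ 0; add h_6 = -1299/256x_2 - 3897/256 to the basis.

The other S-polynomials (S(f_1,h_4), S(f_2,h_4), S(f_3,h_4), S(f_1,h_5), S(f_2,h_5), S(f_3,h_5), S(h_4,h_5), S(f_1,h_6), S(f_2,h_6), S(f_3,h_6), S(h_4,h_6), S(h_5,h_6)) all reduce to 0 modulo the current basis, so we have a Gröbner basis.
Inter-reduce: drop elements whose leading term is divisible by another's, tail-reduce, and make monic.
Reduced Gröbner basis: {x_1 - 1, x_2 + 3}.

Elimination: the polynomial x_2 + 3 lies in the elimination ideal for x_2, so x_2 ∈ {-3}. For each such x_2, the remaining basis elements (now univariate) give the rest of the solution.
  x_2 = -3: the earlier basis element becomes x_1 - 1 = 0, giving x_1 = 1 — point (1, -3).
Zero-dimensionality of the ideal guarantees finitely many solutions over ℂ.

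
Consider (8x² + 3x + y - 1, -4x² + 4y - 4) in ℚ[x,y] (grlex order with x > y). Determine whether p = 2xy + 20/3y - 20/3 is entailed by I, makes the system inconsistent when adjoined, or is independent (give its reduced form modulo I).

First compute the reduced Gröbner basis of I by Buchberger's algorithm.
f_1 = 8x² + 3x + y - 1, LT = x².
f_2 = -4x² + 4y - 4, LT = x².

S(f_1,f_2): lcm = x². S = ⅜x + 9/8y - 9/8.
  reduce S modulo (f_1, f_2):
  remainder ⅜x + 9/8y - 9/8 ≠ 0; add h_3 = ⅜x + 9/8y - 9/8 to the basis.

S(f_1,h_3): lcm = x². S = -3xy + 27/8x + ⅛y - ⅛.
  reduce S modulo (f_1, f_2, h_3):
  remainder 9y² - 19y + 10 ≠ 0; add h_4 = 9y² - 19y + 10 to the basis.

The other S-polynomials (S(f_2,h_3), S(f_1,h_4), S(f_2,h_4), S(h_3,h_4)) all reduce to 0 modulo the current basis, so we have a Gröbner basis.
Inter-reduce: drop elements whose leading term is divisible by another's, tail-reduce, and make monic.
Reduced Gröbner basis: {y² - 19/9y + 10/9, x + 3y - 3}.
Label its elements g_1 = y² - 19/9y + 10/9, g_2 = x + 3y - 3.

Reduce p = 2xy + 20/3y - 20/3 modulo G:
  leading term xy: subtract (2y)·g_2 from 2xy + 20/3y - 20/3 → -6y² + 38/3y - 20/3
  leading term y²: subtract (-6)·g_1 from -6y² + 38/3y - 20/3 → 0
  normal form = 0.
Since the normal form is 0, p ∈ I.

2xy + 20/3y - 20/3 lies in I (it reduces to 0).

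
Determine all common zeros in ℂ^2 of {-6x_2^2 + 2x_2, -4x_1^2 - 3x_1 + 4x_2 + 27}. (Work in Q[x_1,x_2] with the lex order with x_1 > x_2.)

Compute a lex Gröbner basis by Buchberger's algorithm.
f_1 = -6x_2^2 + 2x_2, LT = x_2^2.
f_2 = -4x_1^2 - 3x_1 + 4x_2 + 27, LT = x_1^2.

The S-polynomials (S(f_1,f_2)) all reduce to 0 modulo the current basis, so we have a Gröbner basis.
Inter-reduce: drop elements whose leading term is divisible by another's, tail-reduce, and make monic.
Reduced Gröbner basis: {x_1^2 + 3/4x_1 - x_2 - 27/4, x_2^2 - 1/3x_2}.

A lex Gröbner basis eliminates variables successively. Here x_2^2 - 1/3x_2 depends only on x_2, with roots {0, 1/3}; lifting each root through the earlier basis elements recovers the full solutions.
  x_2 = 0: the earlier basis element becomes x_1^2 + 3/4x_1 - 27/4 = 0, giving x_1 = -3, 9/4 — points (-3, 0), (9/4, 0).
  x_2 = 1/3: the earlier basis element becomes x_1^2 + 3/4x_1 - 85/12 = 0, giving x_1 = -3/8 + sqrt(4161)/24, -sqrt(4161)/24 - 3/8 — points (-3/8 + sqrt(4161)/24, 1/3), (-sqrt(4161)/24 - 3/8, 1/3).
Substituting each solution back into the original system confirms all equations vanish.
This is the nonlinear analogue of row-reducing a linear system.

{(-3, 0), (9/4, 0), (-3/8 + sqrt(4161)/24, 1/3), (-sqrt(4161)/24 - 3/8, 1/3)}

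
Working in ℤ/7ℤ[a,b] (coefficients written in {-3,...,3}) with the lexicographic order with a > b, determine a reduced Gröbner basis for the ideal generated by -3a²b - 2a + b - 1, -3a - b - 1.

This is the nonlinear analogue of row-reducing a linear system.

f_1 = -3a²b - 2a + b - 1, LT = a²b.
f_2 = -3a - b - 1, LT = a.

S(f_1,f_2): lcm = a²b. S = 2ab² + 2ab + 3a + 2b - 2.
  reduce S modulo (f_1, f_2):
  remainder -3b³ + b² - 2b - 3 ≠ 0; add g_3 = -3b³ + b² - 2b - 3 to the basis.

The other S-polynomials (S(f_1,g_3), S(f_2,g_3)) all reduce to 0 modulo the current basis, so we have a Gröbner basis.
Inter-reduce: drop elements whose leading term is divisible by another's, tail-reduce, and make monic.

G = {a - 2b - 2, b³ + 2b² + 3b + 1}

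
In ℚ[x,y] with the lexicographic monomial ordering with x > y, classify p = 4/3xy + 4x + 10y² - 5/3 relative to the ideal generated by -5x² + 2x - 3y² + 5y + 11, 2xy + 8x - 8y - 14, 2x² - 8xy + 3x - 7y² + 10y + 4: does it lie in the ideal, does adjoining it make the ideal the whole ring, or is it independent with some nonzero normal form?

First compute the reduced Gröbner basis of I by Buchberger's algorithm.
f_1 = -5x² + 2x - 3y² + 5y + 11, LT = x².
f_2 = 2xy + 8x - 8y - 14, LT = xy.
f_3 = 2x² - 8xy + 3x - 7y² + 10y + 4, LT = x².

S(f_1,f_2): lcm = x²y. S = -4x² + 18/5xy + 7x + ⅗y³ - y² - 11/5y.
  reduce S modulo (f_1, f_2, f_3):
  remainder -9x + ⅗y³ + 7/5y² + 41/5y + 82/5 ≠ 0; add h_4 = -9x + ⅗y³ + 7/5y² + 41/5y + 82/5 to the basis.

S(f_1,f_3): lcm = x². S = 4xy - 19/10x + 41/10y² - 6y - 21/5.
  reduce S modulo (f_1, f_2, f_3, h_4):
  remainder -179/150y³ + 296/225y² - 2839/450y - 1984/225 ≠ 0; add h_5 = -179/150y³ + 296/225y² - 2839/450y - 1984/225 to the basis.

S(f_2,f_3): lcm = x²y. S = 4x² + 4xy² - 11/2xy - 7x + 7/2y³ - 5y² - 2y.
  reduce S modulo (f_1, f_2, f_3, h_4, h_5):
  remainder 16604/537y² - 31657/1074y - 64865/1074 ≠ 0; add h_6 = 16604/537y² - 31657/1074y - 64865/1074 to the basis.

S(f_2,h_5): lcm = xy³. S = 2740/537xy² - 2839/537xy - 3968/537x - 4y³ - 7y².
  reduce S modulo (f_1, f_2, f_3, h_4, h_5, h_6):
  remainder 218641695/5944232y + 218641695/5944232 ≠ 0; add h_7 = 218641695/5944232y + 218641695/5944232 to the basis.

The other S-polynomials (S(f_1,h_4), S(f_2,h_4), S(f_3,h_4), S(f_1,h_5), S(f_3,h_5), S(h_4,h_5), S(f_1,h_6), S(f_2,h_6), S(f_3,h_6), S(h_4,h_6), S(h_5,h_6), S(f_1,h_7), S(f_2,h_7), S(f_3,h_7), S(h_4,h_7), S(h_5,h_7), S(h_6,h_7)) all reduce to 0 modulo the current basis, so we have a Gröbner basis.
Inter-reduce: drop elements whose leading term is divisible by another's, tail-reduce, and make monic.
Reduced Gröbner basis: {x - 1, y + 1}.
Label its elements g_1 = x - 1, g_2 = y + 1.

Reduce p = 4/3xy + 4x + 10y² - 5/3 modulo G:
  leading term xy: subtract (4/3y)·g_1 from 4/3xy + 4x + 10y² - 5/3 → 4x + 10y² + 4/3y - 5/3
  leading term x: subtract (4)·g_1 from 4x + 10y² + 4/3y - 5/3 → 10y² + 4/3y + 7/3
  leading term y²: subtract (10y)·g_2 from 10y² + 4/3y + 7/3 → -26/3y + 7/3
  leading term y: subtract (-26/3)·g_2 from -26/3y + 7/3 → 11
  leading term 1: no divisor's leading term divides it; move 11 to the remainder.
  normal form = 11.
The normal form is nonzero, so p ∉ I. Since p minus its normal form lies in I, I + (p) = I + (r) where r = 11; decide whether this ideal is the whole ring.
Here r = 11 is a nonzero constant, hence a unit: 1 ∈ I + (p), the Gröbner basis of I + (p) is {1}, and the enlarged system has no common solution — adjoining p is inconsistent.

Adjoining 4/3xy + 4x + 10y² - 5/3 makes the ideal the whole ring: the system is inconsistent.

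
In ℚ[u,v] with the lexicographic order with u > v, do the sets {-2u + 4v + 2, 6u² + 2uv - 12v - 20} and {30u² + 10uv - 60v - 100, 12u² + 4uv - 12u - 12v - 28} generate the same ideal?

No, the ideals differ.

Two ideals are equal iff their reduced Gröbner bases coincide (the reduced basis is unique for a fixed ordering).
Buchberger on the first generating set:
f_1 = -2u + 4v + 2, LT = u.
f_2 = 6u² + 2uv - 12v - 20, LT = u².

S(f_1,f_2): lcm = u². S = -7/3uv - u + 2v + 10/3.
  leading term uv: subtract (7/6v)·f_1 from -7/3uv - u + 2v + 10/3 → -u - 14/3v² - ⅓v + 10/3
  leading term u: subtract (½)·f_1 from -u - 14/3v² - ⅓v + 10/3 → -14/3v² - 7/3v + 7/3
  leading term v²: no divisor's leading term divides it; move -14/3v² to the remainder.
  leading term v: no divisor's leading term divides it; move -7/3v to the remainder.
  leading term 1: no divisor's leading term divides it; move 7/3 to the remainder.
  remainder -14/3v² - 7/3v + 7/3 ≠ 0; add g_3 = -14/3v² - 7/3v + 7/3 to the basis.

The other S-polynomials (S(f_1,g_3), S(f_2,g_3)) all reduce to 0 modulo the current basis, so we have a Gröbner basis.
Inter-reduce: drop elements whose leading term is divisible by another's, tail-reduce, and make monic.
Reduced Gröbner basis: {u - 2v - 1, v² + ½v - ½}.

Buchberger on the second generating set:
h_1 = 30u² + 10uv - 60v - 100, LT = u².
h_2 = 12u² + 4uv - 12u - 12v - 28, LT = u².

S(h_1,h_2): lcm = u². S = u - v - 1.
  leading term u: no divisor's leading term divides it; move u to the remainder.
  leading term v: no divisor's leading term divides it; move -v to the remainder.
  leading term 1: no divisor's leading term divides it; move -1 to the remainder.
  remainder u - v - 1 ≠ 0; add k_3 = u - v - 1 to the basis.

S(h_1,k_3): lcm = u². S = 4/3uv + u - 2v - 10/3.
  leading term uv: subtract (4/3v)·k_3 from 4/3uv + u - 2v - 10/3 → u + 4/3v² - ⅔v - 10/3
  leading term u: subtract (1)·k_3 from u + 4/3v² - ⅔v - 10/3 → 4/3v² + ⅓v - 7/3
  leading term v²: no divisor's leading term divides it; move 4/3v² to the remainder.
  leading term v: no divisor's leading term divides it; move ⅓v to the remainder.
  leading term 1: no divisor's leading term divides it; move -7/3 to the remainder.
  remainder 4/3v² + ⅓v - 7/3 ≠ 0; add k_4 = 4/3v² + ⅓v - 7/3 to the basis.

The other S-polynomials (S(h_2,k_3), S(h_1,k_4), S(h_2,k_4), S(k_3,k_4)) all reduce to 0 modulo the current basis, so we have a Gröbner basis.
Inter-reduce: drop elements whose leading term is divisible by another's, tail-reduce, and make monic.
Reduced Gröbner basis: {u - v - 1, v² + ¼v - 7/4}.

These differ, so the ideals are not equal.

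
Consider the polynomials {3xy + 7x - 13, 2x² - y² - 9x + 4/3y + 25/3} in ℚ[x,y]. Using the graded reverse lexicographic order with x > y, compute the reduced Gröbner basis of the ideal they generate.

G = {y³ + y² - 26/3x - 103/9y + 176/9, x² - ½y² - 9/2x + ⅔y + 25/6, xy + 7/3x - 13/3}

f_1 = 3xy + 7x - 13, LT = xy.
f_2 = 2x² - y² - 9x + 4/3y + 25/3, LT = x².

S(f_1,f_2): lcm = x²y. S = ½y³ + 7/3x² + 9/2xy - ⅔y² - 13/3x - 25/6y.
  reduce S modulo (f_1, f_2):
  remainder ½y³ + ½y² - 13/3x - 103/18y + 88/9 ≠ 0; add g_3 = ½y³ + ½y² - 13/3x - 103/18y + 88/9 to the basis.

The other S-polynomials (S(f_1,g_3), S(f_2,g_3)) all reduce to 0 modulo the current basis, so we have a Gröbner basis.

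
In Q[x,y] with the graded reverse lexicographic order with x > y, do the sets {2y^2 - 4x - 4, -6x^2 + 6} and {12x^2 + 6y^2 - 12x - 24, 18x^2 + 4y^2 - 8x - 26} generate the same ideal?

For a fixed monomial order, each ideal has a unique reduced Gröbner basis; comparing bases decides equality.
Buchberger on the first generating set:
f_1 = 2y^2 - 4x - 4, LT = y^2.
f_2 = -6x^2 + 6, LT = x^2.

The S-polynomials (S(f_1,f_2)) all reduce to 0 modulo the current basis, so we have a Gröbner basis.
Inter-reduce: drop elements whose leading term is divisible by another's, tail-reduce, and make monic.
Reduced Gröbner basis: {x^2 - 1, y^2 - 2x - 2}.

Buchberger on the second generating set:
h_1 = 12x^2 + 6y^2 - 12x - 24, LT = x^2.
h_2 = 18x^2 + 4y^2 - 8x - 26, LT = x^2.

S(h_1,h_2): lcm = x^2. S = 5/18y^2 - 5/9x - 5/9.
  leading term y^2: no divisor's leading term divides it; move 5/18y^2 to the remainder.
  leading term x: no divisor's leading term divides it; move -5/9x to the remainder.
  leading term 1: no divisor's leading term divides it; move -5/9 to the remainder.
  remainder 5/18y^2 - 5/9x - 5/9 ≠ 0; add k_3 = 5/18y^2 - 5/9x - 5/9 to the basis.

The other S-polynomials (S(h_1,k_3), S(h_2,k_3)) all reduce to 0 modulo the current basis, so we have a Gröbner basis.
Inter-reduce: drop elements whose leading term is divisible by another's, tail-reduce, and make monic.
Reduced Gröbner basis: {x^2 - 1, y^2 - 2x - 2}.

Same reduced basis, so the two generating sets span the same ideal.

Yes, the ideals are equal.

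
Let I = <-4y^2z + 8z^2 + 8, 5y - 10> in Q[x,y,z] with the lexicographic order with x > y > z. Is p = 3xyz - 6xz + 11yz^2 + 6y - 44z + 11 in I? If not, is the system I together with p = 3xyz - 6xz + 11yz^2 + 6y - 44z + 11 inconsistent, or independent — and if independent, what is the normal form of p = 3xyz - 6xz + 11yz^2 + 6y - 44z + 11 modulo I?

Adjoining 3xyz - 6xz + 11yz^2 + 6y - 44z + 11 makes the ideal the whole ring: the system is inconsistent.

First compute the reduced Gröbner basis of I by Buchberger's algorithm.
f_1 = -4y^2z + 8z^2 + 8, LT = y^2z.
f_2 = 5y - 10, LT = y.

S(f_1,f_2): lcm = y^2z. S = 2yz - 2z^2 - 2.
  leading term yz: subtract (2/5z)·f_2 from 2yz - 2z^2 - 2 → -2z^2 + 4z - 2
  leading term z^2: no divisor's leading term divides it; move -2z^2 to the remainder.
  leading term z: no divisor's leading term divides it; move 4z to the remainder.
  leading term 1: no divisor's leading term divides it; move -2 to the remainder.
  remainder -2z^2 + 4z - 2 ≠ 0; add h_3 = -2z^2 + 4z - 2 to the basis.

The other S-polynomials (S(f_1,h_3), S(f_2,h_3)) all reduce to 0 modulo the current basis, so we have a Gröbner basis.
Inter-reduce: drop elements whose leading term is divisible by another's, tail-reduce, and make monic.
Reduced Gröbner basis: {y - 2, z^2 - 2z + 1}.
Label its elements g_1 = y - 2, g_2 = z^2 - 2z + 1.

Reduce p = 3xyz - 6xz + 11yz^2 + 6y - 44z + 11 modulo G:
  leading term xyz: subtract (3xz)·g_1 from 3xyz - 6xz + 11yz^2 + 6y - 44z + 11 → 11yz^2 + 6y - 44z + 11
  leading term yz^2: subtract (11z^2)·g_1 from 11yz^2 + 6y - 44z + 11 → 6y + 22z^2 - 44z + 11
  leading term y: subtract (6)·g_1 from 6y + 22z^2 - 44z + 11 → 22z^2 - 44z + 23
  leading term z^2: subtract (22)·g_2 from 22z^2 - 44z + 23 → 1
  leading term 1: no divisor's leading term divides it; move 1 to the remainder.
  normal form = 1.
The normal form is nonzero, so p ∉ I. Since p minus its normal form lies in I, I + (p) = I + (r) where r = 1; decide whether this ideal is the whole ring.
Here r = 1 is a nonzero constant, hence a unit: 1 ∈ I + (p), the Gröbner basis of I + (p) is {1}, and the enlarged system has no common solution — adjoining p is inconsistent.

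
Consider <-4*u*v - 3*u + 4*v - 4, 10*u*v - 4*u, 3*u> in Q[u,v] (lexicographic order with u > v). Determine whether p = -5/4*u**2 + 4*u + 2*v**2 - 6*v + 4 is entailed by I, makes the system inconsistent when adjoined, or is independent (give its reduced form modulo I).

First compute the reduced Gröbner basis of I by Buchberger's algorithm.
f_1 = -4*u*v - 3*u + 4*v - 4, LT = u*v.
f_2 = 10*u*v - 4*u, LT = u*v.
f_3 = 3*u, LT = u.

S(f_1,f_2): lcm = u*v. S = 23/20*u - v + 1.
  leading term u: subtract (23/60)·f_3 from 23/20*u - v + 1 → -v + 1
  leading term v: no divisor's leading term divides it; move -v to the remainder.
  leading term 1: no divisor's leading term divides it; move 1 to the remainder.
  remainder -v + 1 ≠ 0; add h_4 = -v + 1 to the basis.

The other S-polynomials (S(f_1,f_3), S(f_2,f_3), S(f_1,h_4), S(f_2,h_4), S(f_3,h_4)) all reduce to 0 modulo the current basis, so we have a Gröbner basis.
Inter-reduce: drop elements whose leading term is divisible by another's, tail-reduce, and make monic.
Reduced Gröbner basis: {u, v - 1}.
Label its elements g_1 = u, g_2 = v - 1.

Reduce p = -5/4*u**2 + 4*u + 2*v**2 - 6*v + 4 modulo G:
  leading term u**2: subtract (-5/4*u)·g_1 from -5/4*u**2 + 4*u + 2*v**2 - 6*v + 4 → 4*u + 2*v**2 - 6*v + 4
  leading term u: subtract (4)·g_1 from 4*u + 2*v**2 - 6*v + 4 → 2*v**2 - 6*v + 4
  leading term v**2: subtract (2*v)·g_2 from 2*v**2 - 6*v + 4 → -4*v + 4
  leading term v: subtract (-4)·g_2 from -4*v + 4 → 0
  normal form = 0.
Since the normal form is 0, p ∈ I.

-5/4*u**2 + 4*u + 2*v**2 - 6*v + 4 lies in I (it reduces to 0).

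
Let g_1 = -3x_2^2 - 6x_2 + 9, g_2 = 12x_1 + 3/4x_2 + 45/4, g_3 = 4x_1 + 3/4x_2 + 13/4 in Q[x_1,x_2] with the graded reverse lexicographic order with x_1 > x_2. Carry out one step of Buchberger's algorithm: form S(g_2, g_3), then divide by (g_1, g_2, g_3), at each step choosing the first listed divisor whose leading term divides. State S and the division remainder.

S(g_2, g_3) = -1/8x_2 + 1/8; remainder on division = -1/8x_2 + 1/8.

lcm(LM(g_2), LM(g_3)) = x_1.
S = (lcm/LT(g_2))·g_2 − (lcm/LT(g_3))·g_3 = -1/8x_2 + 1/8.
Reduce S modulo (g_1, g_2, g_3) in that order:
  leading term x_2: no divisor's leading term divides it; move -1/8x_2 to the remainder.
  leading term 1: no divisor's leading term divides it; move 1/8 to the remainder.
The remainder -1/8x_2 + 1/8 is nonzero, so it would be added as the next basis element.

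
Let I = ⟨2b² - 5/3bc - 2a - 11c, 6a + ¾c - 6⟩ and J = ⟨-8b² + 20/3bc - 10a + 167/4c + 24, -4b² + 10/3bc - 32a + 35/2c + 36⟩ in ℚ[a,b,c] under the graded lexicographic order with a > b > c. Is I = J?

No, the ideals differ.

Since reduced Gröbner bases are canonical representatives of ideals under a given ordering, it suffices to compute and compare them.
Buchberger on the first generating set:
f_1 = 2b² - 5/3bc - 2a - 11c, LT = b².
f_2 = 6a + ¾c - 6, LT = a.

The S-polynomials (S(f_1,f_2)) all reduce to 0 modulo the current basis, so we have a Gröbner basis.
Inter-reduce: drop elements whose leading term is divisible by another's, tail-reduce, and make monic.
Reduced Gröbner basis: {b² - ⅚bc - 43/8c - 1, a + ⅛c - 1}.

Buchberger on the second generating set:
h_1 = -8b² + 20/3bc - 10a + 167/4c + 24, LT = b².
h_2 = -4b² + 10/3bc - 32a + 35/2c + 36, LT = b².

S(h_1,h_2): lcm = b². S = -27/4a - 27/32c + 6.
  leading term a: no divisor's leading term divides it; move -27/4a to the remainder.
  leading term c: no divisor's leading term divides it; move -27/32c to the remainder.
  leading term 1: no divisor's leading term divides it; move 6 to the remainder.
  remainder -27/4a - 27/32c + 6 ≠ 0; add k_3 = -27/4a - 27/32c + 6 to the basis.

The other S-polynomials (S(h_1,k_3), S(h_2,k_3)) all reduce to 0 modulo the current basis, so we have a Gröbner basis.
Inter-reduce: drop elements whose leading term is divisible by another's, tail-reduce, and make monic.
Reduced Gröbner basis: {b² - ⅚bc - 43/8c - 17/9, a + ⅛c - 8/9}.

These differ, so the ideals are not equal.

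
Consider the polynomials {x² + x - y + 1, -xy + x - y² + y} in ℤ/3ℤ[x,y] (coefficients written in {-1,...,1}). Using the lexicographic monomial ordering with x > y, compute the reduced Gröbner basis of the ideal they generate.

G = {x² + x - y + 1, xy - x + y² - y, y³ - 1}

f_1 = x² + x - y + 1, LT = x².
f_2 = -xy + x - y² + y, LT = xy.

S(f_1,f_2): lcm = x²y. S = x² - xy² - xy - y² + y.
  leading term x²: subtract (1)·f_1 from x² - xy² - xy - y² + y → -xy² - xy - x - y² - y - 1
  leading term xy²: subtract (y)·f_2 from -xy² - xy - x - y² - y - 1 → xy - x + y³ + y² - y - 1
  leading term xy: subtract (-1)·f_2 from xy - x + y³ + y² - y - 1 → y³ - 1
  leading term y³: no divisor's leading term divides it; move y³ to the remainder.
  leading term 1: no divisor's leading term divides it; move -1 to the remainder.
  remainder y³ - 1 ≠ 0; add g_3 = y³ - 1 to the basis.

S(f_1,g_3): leading monomials are coprime, so the S-polynomial reduces to 0 (Buchberger's first criterion).
S(f_2,g_3): lcm = xy³. S = -xy² + x + y⁴ - y³.
  leading term xy²: subtract (y)·f_2 from -xy² + x + y⁴ - y³ → -xy + x + y⁴ - y²
  leading term xy: subtract (1)·f_2 from -xy + x + y⁴ - y² → y⁴ - y
  leading term y⁴: subtract (y)·g_3 from y⁴ - y → 0
  remainder 0.

Every S-polynomial of the final basis reduces to 0, so we have a Gröbner basis.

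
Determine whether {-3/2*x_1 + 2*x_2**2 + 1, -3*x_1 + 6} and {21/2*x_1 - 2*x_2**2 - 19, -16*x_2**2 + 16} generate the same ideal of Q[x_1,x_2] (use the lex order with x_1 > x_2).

Since reduced Gröbner bases are canonical representatives of ideals under a given ordering, it suffices to compute and compare them.
Buchberger on the first generating set:
f_1 = -3/2*x_1 + 2*x_2**2 + 1, LT = x_1.
f_2 = -3*x_1 + 6, LT = x_1.

S(f_1,f_2): lcm = x_1. S = -4/3*x_2**2 + 4/3.
  reduce S modulo (f_1, f_2):
  remainder -4/3*x_2**2 + 4/3 ≠ 0; add g_3 = -4/3*x_2**2 + 4/3 to the basis.

The other S-polynomials (S(f_1,g_3), S(f_2,g_3)) all reduce to 0 modulo the current basis, so we have a Gröbner basis.
Inter-reduce: drop elements whose leading term is divisible by another's, tail-reduce, and make monic.
Reduced Gröbner basis: {x_1 - 2, x_2**2 - 1}.

Buchberger on the second generating set:
h_1 = 21/2*x_1 - 2*x_2**2 - 19, LT = x_1.
h_2 = -16*x_2**2 + 16, LT = x_2**2.

The S-polynomials (S(h_1,h_2)) all reduce to 0 modulo the current basis, so we have a Gröbner basis.
Inter-reduce: drop elements whose leading term is divisible by another's, tail-reduce, and make monic.
Reduced Gröbner basis: {x_1 - 2, x_2**2 - 1}.

These coincide, so the ideals are equal.

Yes, the ideals are equal.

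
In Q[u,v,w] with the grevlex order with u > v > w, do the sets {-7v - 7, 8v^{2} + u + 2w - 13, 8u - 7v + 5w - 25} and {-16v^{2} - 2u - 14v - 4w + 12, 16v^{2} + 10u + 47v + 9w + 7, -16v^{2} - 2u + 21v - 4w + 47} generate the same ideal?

No, the ideals differ.

For a fixed monomial order, each ideal has a unique reduced Gröbner basis; comparing bases decides equality.
Buchberger on the first generating set:
f_1 = -7v - 7, LT = v.
f_2 = 8v^{2} + u + 2w - 13, LT = v^{2}.
f_3 = 8u - 7v + 5w - 25, LT = u.

S(f_1,f_2): lcm = v^{2}. S = -\tfrac{1}{8}u + v - \tfrac{1}{4}w + \tfrac{13}{8}.
  reduce S modulo (f_1, f_2, f_3):
  remainder -\tfrac{11}{64}w + \tfrac{11}{32} ≠ 0; add g_4 = -\tfrac{11}{64}w + \tfrac{11}{32} to the basis.

The other S-polynomials (S(f_1,f_3), S(f_2,f_3), S(f_1,g_4), S(f_2,g_4), S(f_3,g_4)) all reduce to 0 modulo the current basis, so we have a Gröbner basis.
Inter-reduce: drop elements whose leading term is divisible by another's, tail-reduce, and make monic.
Reduced Gröbner basis: {u - 1, v + 1, w - 2}.

Buchberger on the second generating set:
h_1 = -16v^{2} - 2u - 14v - 4w + 12, LT = v^{2}.
h_2 = 16v^{2} + 10u + 47v + 9w + 7, LT = v^{2}.
h_3 = -16v^{2} - 2u + 21v - 4w + 47, LT = v^{2}.

S(h_1,h_2): lcm = v^{2}. S = -\tfrac{1}{2}u - \tfrac{33}{16}v - \tfrac{5}{16}w - \tfrac{19}{16}.
  reduce S modulo (h_1, h_2, h_3):
  remainder -\tfrac{1}{2}u - \tfrac{33}{16}v - \tfrac{5}{16}w - \tfrac{19}{16} ≠ 0; add k_4 = -\tfrac{1}{2}u - \tfrac{33}{16}v - \tfrac{5}{16}w - \tfrac{19}{16} to the basis.

S(h_1,h_3): lcm = v^{2}. S = \tfrac{35}{16}v + \tfrac{35}{16}.
  reduce S modulo (h_1, h_2, h_3, k_4):
  remainder \tfrac{35}{16}v + \tfrac{35}{16} ≠ 0; add k_5 = \tfrac{35}{16}v + \tfrac{35}{16} to the basis.

S(h_1,k_5): lcm = v^{2}. S = \tfrac{1}{8}u - \tfrac{1}{8}v + \tfrac{1}{4}w - \tfrac{3}{4}.
  reduce S modulo (h_1, h_2, h_3, k_4, k_5):
  remainder \tfrac{11}{64}w - \tfrac{13}{32} ≠ 0; add k_6 = \tfrac{11}{64}w - \tfrac{13}{32} to the basis.

The other S-polynomials (S(h_2,h_3), S(h_1,k_4), S(h_2,k_4), S(h_3,k_4), S(h_2,k_5), S(h_3,k_5), S(k_4,k_5), S(h_1,k_6), S(h_2,k_6), S(h_3,k_6), S(k_4,k_6), S(k_5,k_6)) all reduce to 0 modulo the current basis, so we have a Gröbner basis.
Inter-reduce: drop elements whose leading term is divisible by another's, tail-reduce, and make monic.
Reduced Gröbner basis: {u - \tfrac{3}{11}, v + 1, w - \tfrac{26}{11}}.

These differ, so the ideals are not equal.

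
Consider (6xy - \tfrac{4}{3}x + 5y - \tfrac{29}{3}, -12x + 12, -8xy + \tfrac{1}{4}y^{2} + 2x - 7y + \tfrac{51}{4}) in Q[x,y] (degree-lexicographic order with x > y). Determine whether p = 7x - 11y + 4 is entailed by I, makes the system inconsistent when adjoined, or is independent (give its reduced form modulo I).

First compute the reduced Gröbner basis of I by Buchberger's algorithm.
f_1 = 6xy - \tfrac{4}{3}x + 5y - \tfrac{29}{3}, LT = xy.
f_2 = -12x + 12, LT = x.
f_3 = -8xy + \tfrac{1}{4}y^{2} + 2x - 7y + \tfrac{51}{4}, LT = xy.

S(f_1,f_2): lcm = xy. S = -\tfrac{2}{9}x + \tfrac{11}{6}y - \tfrac{29}{18}.
  leading term x: subtract (\tfrac{1}{54})·f_2 from -\tfrac{2}{9}x + \tfrac{11}{6}y - \tfrac{29}{18} → \tfrac{11}{6}y - \tfrac{11}{6}
  leading term y: no divisor's leading term divides it; move \tfrac{11}{6}y to the remainder.
  leading term 1: no divisor's leading term divides it; move -\tfrac{11}{6} to the remainder.
  remainder \tfrac{11}{6}y - \tfrac{11}{6} ≠ 0; add h_4 = \tfrac{11}{6}y - \tfrac{11}{6} to the basis.

S(f_1,f_3): lcm = xy. S = \tfrac{1}{32}y^{2} + \tfrac{1}{36}x - \tfrac{1}{24}y - \tfrac{5}{288}.
  leading term y^{2}: subtract (\tfrac{3}{176}y)·h_4 from \tfrac{1}{32}y^{2} + \tfrac{1}{36}x - \tfrac{1}{24}y - \tfrac{5}{288} → \tfrac{1}{36}x - \tfrac{1}{96}y - \tfrac{5}{288}
  leading term x: subtract (-\tfrac{1}{432})·f_2 from \tfrac{1}{36}x - \tfrac{1}{96}y - \tfrac{5}{288} → -\tfrac{1}{96}y + \tfrac{1}{96}
  leading term y: subtract (-\tfrac{1}{176})·h_4 from -\tfrac{1}{96}y + \tfrac{1}{96} → 0
  remainder 0.

S(f_2,f_3): lcm = xy. S = \tfrac{1}{32}y^{2} + \tfrac{1}{4}x - \tfrac{15}{8}y + \tfrac{51}{32}.
  leading term y^{2}: subtract (\tfrac{3}{176}y)·h_4 from \tfrac{1}{32}y^{2} + \tfrac{1}{4}x - \tfrac{15}{8}y + \tfrac{51}{32} → \tfrac{1}{4}x - \tfrac{59}{32}y + \tfrac{51}{32}
  leading term x: subtract (-\tfrac{1}{48})·f_2 from \tfrac{1}{4}x - \tfrac{59}{32}y + \tfrac{51}{32} → -\tfrac{59}{32}y + \tfrac{59}{32}
  leading term y: subtract (-\tfrac{177}{176})·h_4 from -\tfrac{59}{32}y + \tfrac{59}{32} → 0
  remainder 0.

S(f_1,h_4): lcm = xy. S = \tfrac{7}{9}x + \tfrac{5}{6}y - \tfrac{29}{18}.
  leading term x: subtract (-\tfrac{7}{108})·f_2 from \tfrac{7}{9}x + \tfrac{5}{6}y - \tfrac{29}{18} → \tfrac{5}{6}y - \tfrac{5}{6}
  leading term y: subtract (\tfrac{5}{11})·h_4 from \tfrac{5}{6}y - \tfrac{5}{6} → 0
  remainder 0.

S(f_2,h_4): leading monomials are coprime, so the S-polynomial reduces to 0 (Buchberger's first criterion).
S(f_3,h_4): lcm = xy. S = -\tfrac{1}{32}y^{2} + \tfrac{3}{4}x + \tfrac{7}{8}y - \tfrac{51}{32}.
  leading term y^{2}: subtract (-\tfrac{3}{176}y)·h_4 from -\tfrac{1}{32}y^{2} + \tfrac{3}{4}x + \tfrac{7}{8}y - \tfrac{51}{32} → \tfrac{3}{4}x + \tfrac{27}{32}y - \tfrac{51}{32}
  leading term x: subtract (-\tfrac{1}{16})·f_2 from \tfrac{3}{4}x + \tfrac{27}{32}y - \tfrac{51}{32} → \tfrac{27}{32}y - \tfrac{27}{32}
  leading term y: subtract (\tfrac{81}{176})·h_4 from \tfrac{27}{32}y - \tfrac{27}{32} → 0
  remainder 0.

Every S-polynomial of the final basis reduces to 0, so we have a Gröbner basis.
Inter-reduce: drop elements whose leading term is divisible by another's, tail-reduce, and make monic.
Reduced Gröbner basis: {x - 1, y - 1}.
Label its elements g_1 = x - 1, g_2 = y - 1.

Reduce p = 7x - 11y + 4 modulo G:
  leading term x: subtract (7)·g_1 from 7x - 11y + 4 → -11y + 11
  leading term y: subtract (-11)·g_2 from -11y + 11 → 0
  normal form = 0.
Since the normal form is 0, p ∈ I.

7x - 11y + 4 lies in I (it reduces to 0).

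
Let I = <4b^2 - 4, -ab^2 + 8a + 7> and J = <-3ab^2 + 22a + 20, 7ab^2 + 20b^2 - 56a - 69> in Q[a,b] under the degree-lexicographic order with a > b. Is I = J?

No, the ideals differ.

Two ideals are equal iff their reduced Gröbner bases coincide (the reduced basis is unique for a fixed ordering).
Buchberger on the first generating set:
f_1 = 4b^2 - 4, LT = b^2.
f_2 = -ab^2 + 8a + 7, LT = ab^2.

S(f_1,f_2): lcm = ab^2. S = 7a + 7.
  reduce S modulo (f_1, f_2):
  remainder 7a + 7 ≠ 0; add g_3 = 7a + 7 to the basis.

The other S-polynomials (S(f_1,g_3), S(f_2,g_3)) all reduce to 0 modulo the current basis, so we have a Gröbner basis.
Inter-reduce: drop elements whose leading term is divisible by another's, tail-reduce, and make monic.
Reduced Gröbner basis: {b^2 - 1, a + 1}.

Buchberger on the second generating set:
h_1 = -3ab^2 + 22a + 20, LT = ab^2.
h_2 = 7ab^2 + 20b^2 - 56a - 69, LT = ab^2.

S(h_1,h_2): lcm = ab^2. S = -20/7b^2 + 2/3a + 67/21.
  reduce S modulo (h_1, h_2):
  remainder -20/7b^2 + 2/3a + 67/21 ≠ 0; add k_3 = -20/7b^2 + 2/3a + 67/21 to the basis.

S(h_1,k_3): lcm = ab^2. S = 7/30a^2 - 373/60a - 20/3.
  reduce S modulo (h_1, h_2, k_3):
  remainder 7/30a^2 - 373/60a - 20/3 ≠ 0; add k_4 = 7/30a^2 - 373/60a - 20/3 to the basis.

The other S-polynomials (S(h_2,k_3), S(h_1,k_4), S(h_2,k_4), S(k_3,k_4)) all reduce to 0 modulo the current basis, so we have a Gröbner basis.
Inter-reduce: drop elements whose leading term is divisible by another's, tail-reduce, and make monic.
Reduced Gröbner basis: {a^2 - 373/14a - 200/7, b^2 - 7/30a - 67/60}.

These differ, so the ideals are not equal.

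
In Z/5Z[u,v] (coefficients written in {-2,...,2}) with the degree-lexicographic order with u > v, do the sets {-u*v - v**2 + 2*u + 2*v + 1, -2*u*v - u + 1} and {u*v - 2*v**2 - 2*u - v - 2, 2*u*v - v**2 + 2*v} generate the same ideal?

No, the ideals differ.

For a fixed monomial order, each ideal has a unique reduced Gröbner basis; comparing bases decides equality.
Buchberger on the first generating set:
f_1 = -u*v - v**2 + 2*u + 2*v + 1, LT = u*v.
f_2 = -2*u*v - u + 1, LT = u*v.

S(f_1,f_2): lcm = u*v. S = v**2 - 2*v + 2.
  leading term v**2: no divisor's leading term divides it; move v**2 to the remainder.
  leading term v: no divisor's leading term divides it; move -2*v to the remainder.
  leading term 1: no divisor's leading term divides it; move 2 to the remainder.
  remainder v**2 - 2*v + 2 ≠ 0; add g_3 = v**2 - 2*v + 2 to the basis.

S(f_1,g_3): lcm = u*v**2. S = v**3 - 2*v**2 - 2*u - v.
  leading term v**3: subtract (v)·g_3 from v**3 - 2*v**2 - 2*u - v → -2*u + 2*v
  leading term u: no divisor's leading term divides it; move -2*u to the remainder.
  leading term v: no divisor's leading term divides it; move 2*v to the remainder.
  remainder -2*u + 2*v ≠ 0; add g_4 = -2*u + 2*v to the basis.

The other S-polynomials (S(f_2,g_3), S(f_1,g_4), S(f_2,g_4), S(g_3,g_4)) all reduce to 0 modulo the current basis, so we have a Gröbner basis.
Inter-reduce: drop elements whose leading term is divisible by another's, tail-reduce, and make monic.
Reduced Gröbner basis: {v**2 - 2*v + 2, u - v}.

Buchberger on the second generating set:
h_1 = u*v - 2*v**2 - 2*u - v - 2, LT = u*v.
h_2 = 2*u*v - v**2 + 2*v, LT = u*v.

S(h_1,h_2): lcm = u*v. S = v**2 - 2*u - 2*v - 2.
  leading term v**2: no divisor's leading term divides it; move v**2 to the remainder.
  leading term u: no divisor's leading term divides it; move -2*u to the remainder.
  leading term v: no divisor's leading term divides it; move -2*v to the remainder.
  leading term 1: no divisor's leading term divides it; move -2 to the remainder.
  remainder v**2 - 2*u - 2*v - 2 ≠ 0; add k_3 = v**2 - 2*u - 2*v - 2 to the basis.

S(h_1,k_3): lcm = u*v**2. S = -2*v**3 + 2*u**2 - v**2 + 2*u - 2*v.
  leading term v**3: subtract (-2*v)·k_3 from -2*v**3 + 2*u**2 - v**2 + 2*u - 2*v → 2*u**2 + u*v + 2*u - v
  leading term u**2: no divisor's leading term divides it; move 2*u**2 to the remainder.
  leading term u*v: subtract (1)·h_1 from u*v + 2*u - v → 2*v**2 - u + 2
  leading term v**2: subtract (2)·k_3 from 2*v**2 - u + 2 → -2*u - v + 1
  leading term u: no divisor's leading term divides it; move -2*u to the remainder.
  leading term v: no divisor's leading term divides it; move -v to the remainder.
  leading term 1: no divisor's leading term divides it; move 1 to the remainder.
  remainder 2*u**2 - 2*u - v + 1 ≠ 0; add k_4 = 2*u**2 - 2*u - v + 1 to the basis.

The other S-polynomials (S(h_2,k_3), S(h_1,k_4), S(h_2,k_4), S(k_3,k_4)) all reduce to 0 modulo the current basis, so we have a Gröbner basis.
Inter-reduce: drop elements whose leading term is divisible by another's, tail-reduce, and make monic.
Reduced Gröbner basis: {u**2 - u + 2*v - 2, u*v - u - 1, v**2 - 2*u - 2*v - 2}.

The bases are distinct; the ideals are different.
The same test decides containment: I ⊆ J iff every generator of I reduces to 0 modulo a Gröbner basis of J.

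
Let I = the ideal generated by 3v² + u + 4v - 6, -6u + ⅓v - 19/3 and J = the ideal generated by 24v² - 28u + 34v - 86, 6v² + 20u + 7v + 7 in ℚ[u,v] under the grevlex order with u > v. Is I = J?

Yes, the ideals are equal.

Equality of ideals is decidable: compute both reduced Gröbner bases (unique for the ordering) and check whether they agree.
Buchberger on the first generating set:
f_1 = 3v² + u + 4v - 6, LT = v².
f_2 = -6u + ⅓v - 19/3, LT = u.

The S-polynomials (S(f_1,f_2)) all reduce to 0 modulo the current basis, so we have a Gröbner basis.
Inter-reduce: drop elements whose leading term is divisible by another's, tail-reduce, and make monic.
Reduced Gröbner basis: {v² + 73/54v - 127/54, u - 1/18v + 19/18}.

Buchberger on the second generating set:
h_1 = 24v² - 28u + 34v - 86, LT = v².
h_2 = 6v² + 20u + 7v + 7, LT = v².

S(h_1,h_2): lcm = v². S = -9/2u + ¼v - 19/4.
  leading term u: no divisor's leading term divides it; move -9/2u to the remainder.
  leading term v: no divisor's leading term divides it; move ¼v to the remainder.
  leading term 1: no divisor's leading term divides it; move -19/4 to the remainder.
  remainder -9/2u + ¼v - 19/4 ≠ 0; add k_3 = -9/2u + ¼v - 19/4 to the basis.

The other S-polynomials (S(h_1,k_3), S(h_2,k_3)) all reduce to 0 modulo the current basis, so we have a Gröbner basis.
Inter-reduce: drop elements whose leading term is divisible by another's, tail-reduce, and make monic.
Reduced Gröbner basis: {v² + 73/54v - 127/54, u - 1/18v + 19/18}.

The two bases agree; hence the ideals are identical.
The same test decides containment: I ⊆ J iff every generator of I reduces to 0 modulo a Gröbner basis of J.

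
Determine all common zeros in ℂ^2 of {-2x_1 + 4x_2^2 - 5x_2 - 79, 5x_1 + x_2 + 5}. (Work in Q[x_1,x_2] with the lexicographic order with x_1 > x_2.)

Compute a lex Gröbner basis by Buchberger's algorithm.
f_1 = -2x_1 + 4x_2^2 - 5x_2 - 79, LT = x_1.
f_2 = 5x_1 + x_2 + 5, LT = x_1.

S(f_1,f_2): lcm = x_1. S = -2x_2^2 + 23/10x_2 + 77/2.
  leading term x_2^2: no divisor's leading term divides it; move -2x_2^2 to the remainder.
  leading term x_2: no divisor's leading term divides it; move 23/10x_2 to the remainder.
  leading term 1: no divisor's leading term divides it; move 77/2 to the remainder.
  remainder -2x_2^2 + 23/10x_2 + 77/2 ≠ 0; add h_3 = -2x_2^2 + 23/10x_2 + 77/2 to the basis.

The other S-polynomials (S(f_1,h_3), S(f_2,h_3)) all reduce to 0 modulo the current basis, so we have a Gröbner basis.
Inter-reduce: drop elements whose leading term is divisible by another's, tail-reduce, and make monic.
Reduced Gröbner basis: {x_1 + 1/5x_2 + 1, x_2^2 - 23/20x_2 - 77/4}.

From the last basis element, x_2^2 - 23/20x_2 - 77/4 = 0, so x_2 takes values in {-77/20, 5}. Each choice, substituted upward through the basis, yields the corresponding point(s) of the solution set.
  x_2 = -77/20: the earlier basis element becomes x_1 + 23/100 = 0, giving x_1 = -23/100 — point (-23/100, -77/20).
  x_2 = 5: the earlier basis element becomes x_1 + 2 = 0, giving x_1 = -2 — point (-2, 5).
Check: every point annihilates each of the original generators.
This is the nonlinear analogue of row-reducing a linear system.

{(-23/100, -77/20), (-2, 5)}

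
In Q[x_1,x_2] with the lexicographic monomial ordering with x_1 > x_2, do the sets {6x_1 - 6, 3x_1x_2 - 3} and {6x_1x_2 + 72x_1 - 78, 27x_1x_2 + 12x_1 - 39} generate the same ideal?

Yes, the ideals are equal.

Since reduced Gröbner bases are canonical representatives of ideals under a given ordering, it suffices to compute and compare them.
Buchberger on the first generating set:
f_1 = 6x_1 - 6, LT = x_1.
f_2 = 3x_1x_2 - 3, LT = x_1x_2.

S(f_1,f_2): lcm = x_1x_2. S = -x_2 + 1.
  leading term x_2: no divisor's leading term divides it; move -x_2 to the remainder.
  leading term 1: no divisor's leading term divides it; move 1 to the remainder.
  remainder -x_2 + 1 ≠ 0; add g_3 = -x_2 + 1 to the basis.

S(f_1,g_3): leading monomials are coprime, so the S-polynomial reduces to 0 (Buchberger's first criterion).
S(f_2,g_3): lcm = x_1x_2. S = x_1 - 1.
  leading term x_1: subtract (1/6)·f_1 from x_1 - 1 → 0
  remainder 0.

Every S-polynomial of the final basis reduces to 0, so we have a Gröbner basis.
Inter-reduce: drop elements whose leading term is divisible by another's, tail-reduce, and make monic.
Reduced Gröbner basis: {x_1 - 1, x_2 - 1}.

Buchberger on the second generating set:
h_1 = 6x_1x_2 + 72x_1 - 78, LT = x_1x_2.
h_2 = 27x_1x_2 + 12x_1 - 39, LT = x_1x_2.

S(h_1,h_2): lcm = x_1x_2. S = 104/9x_1 - 104/9.
  leading term x_1: no divisor's leading term divides it; move 104/9x_1 to the remainder.
  leading term 1: no divisor's leading term divides it; move -104/9 to the remainder.
  remainder 104/9x_1 - 104/9 ≠ 0; add k_3 = 104/9x_1 - 104/9 to the basis.

S(h_1,k_3): lcm = x_1x_2. S = 12x_1 + x_2 - 13.
  leading term x_1: subtract (27/26)·k_3 from 12x_1 + x_2 - 13 → x_2 - 1
  leading term x_2: no divisor's leading term divides it; move x_2 to the remainder.
  leading term 1: no divisor's leading term divides it; move -1 to the remainder.
  remainder x_2 - 1 ≠ 0; add k_4 = x_2 - 1 to the basis.

S(h_2,k_3): lcm = x_1x_2. S = 4/9x_1 + x_2 - 13/9.
  leading term x_1: subtract (1/26)·k_3 from 4/9x_1 + x_2 - 13/9 → x_2 - 1
  leading term x_2: subtract (1)·k_4 from x_2 - 1 → 0
  remainder 0.

S(h_1,k_4): lcm = x_1x_2. S = 13x_1 - 13.
  leading term x_1: subtract (9/8)·k_3 from 13x_1 - 13 → 0
  remainder 0.

S(h_2,k_4): lcm = x_1x_2. S = 13/9x_1 - 13/9.
  leading term x_1: subtract (1/8)·k_3 from 13/9x_1 - 13/9 → 0
  remainder 0.

S(k_3,k_4): leading monomials are coprime, so the S-polynomial reduces to 0 (Buchberger's first criterion).
Every S-polynomial of the final basis reduces to 0, so we have a Gröbner basis.
Inter-reduce: drop elements whose leading term is divisible by another's, tail-reduce, and make monic.
Reduced Gröbner basis: {x_1 - 1, x_2 - 1}.

The two bases agree; hence the ideals are identical.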